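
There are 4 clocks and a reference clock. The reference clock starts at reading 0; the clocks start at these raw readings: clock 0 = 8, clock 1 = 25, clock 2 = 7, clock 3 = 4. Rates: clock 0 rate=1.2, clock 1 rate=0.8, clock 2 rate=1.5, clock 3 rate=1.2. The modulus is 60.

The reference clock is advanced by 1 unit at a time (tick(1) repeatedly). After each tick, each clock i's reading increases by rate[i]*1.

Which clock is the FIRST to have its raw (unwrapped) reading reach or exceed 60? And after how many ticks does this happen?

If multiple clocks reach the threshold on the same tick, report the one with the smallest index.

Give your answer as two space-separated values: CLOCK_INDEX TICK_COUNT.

Answer: 2 36

Derivation:
clock 0: start=8, rate=1.2, needs 60-8 = 52; ticks = ceil(52/1.2) = ceil(43.3333) = 44; reading at tick 44 = 8 + 1.2*44 = 60.8000
clock 1: start=25, rate=0.8, needs 60-25 = 35; ticks = ceil(35/0.8) = ceil(43.7500) = 44; reading at tick 44 = 25 + 0.8*44 = 60.2000
clock 2: start=7, rate=1.5, needs 60-7 = 53; ticks = ceil(53/1.5) = ceil(35.3333) = 36; reading at tick 36 = 7 + 1.5*36 = 61.0000
clock 3: start=4, rate=1.2, needs 60-4 = 56; ticks = ceil(56/1.2) = ceil(46.6667) = 47; reading at tick 47 = 4 + 1.2*47 = 60.4000
Minimum tick count = 36; winners = [2]; smallest index = 2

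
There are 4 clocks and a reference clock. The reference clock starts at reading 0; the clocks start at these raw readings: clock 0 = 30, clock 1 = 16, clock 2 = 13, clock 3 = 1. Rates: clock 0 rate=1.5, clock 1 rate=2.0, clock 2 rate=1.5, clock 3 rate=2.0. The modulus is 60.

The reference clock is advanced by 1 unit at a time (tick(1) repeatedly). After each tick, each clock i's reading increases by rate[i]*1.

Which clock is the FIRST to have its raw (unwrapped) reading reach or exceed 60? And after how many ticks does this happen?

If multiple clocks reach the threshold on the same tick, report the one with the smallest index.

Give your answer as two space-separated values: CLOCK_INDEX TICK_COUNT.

clock 0: start=30, rate=1.5, needs 60-30 = 30; ticks = ceil(30/1.5) = ceil(20.0000) = 20; reading at tick 20 = 30 + 1.5*20 = 60.0000
clock 1: start=16, rate=2.0, needs 60-16 = 44; ticks = ceil(44/2.0) = ceil(22.0000) = 22; reading at tick 22 = 16 + 2.0*22 = 60.0000
clock 2: start=13, rate=1.5, needs 60-13 = 47; ticks = ceil(47/1.5) = ceil(31.3333) = 32; reading at tick 32 = 13 + 1.5*32 = 61.0000
clock 3: start=1, rate=2.0, needs 60-1 = 59; ticks = ceil(59/2.0) = ceil(29.5000) = 30; reading at tick 30 = 1 + 2.0*30 = 61.0000
Minimum tick count = 20; winners = [0]; smallest index = 0

Answer: 0 20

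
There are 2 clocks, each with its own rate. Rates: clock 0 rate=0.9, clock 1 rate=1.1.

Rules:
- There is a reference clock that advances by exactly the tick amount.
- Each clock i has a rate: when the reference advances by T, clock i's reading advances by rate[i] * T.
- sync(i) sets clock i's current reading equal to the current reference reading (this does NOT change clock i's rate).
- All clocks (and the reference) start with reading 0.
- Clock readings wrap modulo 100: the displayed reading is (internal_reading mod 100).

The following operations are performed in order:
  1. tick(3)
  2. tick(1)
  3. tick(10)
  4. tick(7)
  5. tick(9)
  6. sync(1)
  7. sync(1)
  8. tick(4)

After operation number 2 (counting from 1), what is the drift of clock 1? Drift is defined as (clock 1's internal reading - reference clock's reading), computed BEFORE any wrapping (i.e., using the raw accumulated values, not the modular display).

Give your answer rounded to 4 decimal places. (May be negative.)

After op 1 tick(3): ref=3.0000 raw=[2.7000 3.3000]
After op 2 tick(1): ref=4.0000 raw=[3.6000 4.4000]
Drift of clock 1 after op 2: 4.4000 - 4.0000 = 0.4000

Answer: 0.4000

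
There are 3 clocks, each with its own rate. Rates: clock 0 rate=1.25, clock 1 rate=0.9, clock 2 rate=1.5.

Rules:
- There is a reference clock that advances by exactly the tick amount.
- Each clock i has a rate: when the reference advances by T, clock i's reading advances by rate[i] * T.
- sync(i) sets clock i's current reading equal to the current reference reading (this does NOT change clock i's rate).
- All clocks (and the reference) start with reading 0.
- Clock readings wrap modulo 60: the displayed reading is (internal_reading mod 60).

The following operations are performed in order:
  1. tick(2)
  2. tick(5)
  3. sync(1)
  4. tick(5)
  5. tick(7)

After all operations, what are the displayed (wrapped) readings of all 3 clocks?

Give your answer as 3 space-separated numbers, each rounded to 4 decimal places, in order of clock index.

After op 1 tick(2): ref=2.0000 raw=[2.5000 1.8000 3.0000]
After op 2 tick(5): ref=7.0000 raw=[8.7500 6.3000 10.5000]
After op 3 sync(1): ref=7.0000 raw=[8.7500 7.0000 10.5000]
After op 4 tick(5): ref=12.0000 raw=[15.0000 11.5000 18.0000]
After op 5 tick(7): ref=19.0000 raw=[23.7500 17.8000 28.5000]
Wrap final raw readings (mod 60): 23.7500 mod 60 = 23.7500; 17.8000 mod 60 = 17.8000; 28.5000 mod 60 = 28.5000

Answer: 23.7500 17.8000 28.5000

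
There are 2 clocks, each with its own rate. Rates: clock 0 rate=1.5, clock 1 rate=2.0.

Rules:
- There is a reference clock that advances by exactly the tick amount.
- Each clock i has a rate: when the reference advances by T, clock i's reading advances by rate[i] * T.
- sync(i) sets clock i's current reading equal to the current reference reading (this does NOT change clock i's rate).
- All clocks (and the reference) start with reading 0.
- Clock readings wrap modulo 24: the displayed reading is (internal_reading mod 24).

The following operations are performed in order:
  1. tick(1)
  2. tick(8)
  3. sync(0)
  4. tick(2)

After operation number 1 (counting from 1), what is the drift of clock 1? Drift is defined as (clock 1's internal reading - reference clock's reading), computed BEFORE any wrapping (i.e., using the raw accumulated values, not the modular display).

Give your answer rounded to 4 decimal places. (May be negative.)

Answer: 1.0000

Derivation:
After op 1 tick(1): ref=1.0000 raw=[1.5000 2.0000]
Drift of clock 1 after op 1: 2.0000 - 1.0000 = 1.0000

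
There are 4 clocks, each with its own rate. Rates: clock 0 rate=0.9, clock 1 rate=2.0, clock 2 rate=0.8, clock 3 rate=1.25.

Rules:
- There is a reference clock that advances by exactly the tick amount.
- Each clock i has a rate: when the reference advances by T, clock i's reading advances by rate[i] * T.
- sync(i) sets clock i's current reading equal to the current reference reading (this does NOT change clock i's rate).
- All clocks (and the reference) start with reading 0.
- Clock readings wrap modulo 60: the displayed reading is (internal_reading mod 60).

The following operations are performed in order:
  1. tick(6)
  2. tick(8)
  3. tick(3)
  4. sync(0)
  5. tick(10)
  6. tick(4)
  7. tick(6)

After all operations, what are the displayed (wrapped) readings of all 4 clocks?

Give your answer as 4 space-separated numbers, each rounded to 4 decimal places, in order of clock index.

Answer: 35.0000 14.0000 29.6000 46.2500

Derivation:
After op 1 tick(6): ref=6.0000 raw=[5.4000 12.0000 4.8000 7.5000]
After op 2 tick(8): ref=14.0000 raw=[12.6000 28.0000 11.2000 17.5000]
After op 3 tick(3): ref=17.0000 raw=[15.3000 34.0000 13.6000 21.2500]
After op 4 sync(0): ref=17.0000 raw=[17.0000 34.0000 13.6000 21.2500]
After op 5 tick(10): ref=27.0000 raw=[26.0000 54.0000 21.6000 33.7500]
After op 6 tick(4): ref=31.0000 raw=[29.6000 62.0000 24.8000 38.7500]
After op 7 tick(6): ref=37.0000 raw=[35.0000 74.0000 29.6000 46.2500]
Wrap final raw readings (mod 60): 35.0000 mod 60 = 35.0000; 74.0000 mod 60 = 14.0000; 29.6000 mod 60 = 29.6000; 46.2500 mod 60 = 46.2500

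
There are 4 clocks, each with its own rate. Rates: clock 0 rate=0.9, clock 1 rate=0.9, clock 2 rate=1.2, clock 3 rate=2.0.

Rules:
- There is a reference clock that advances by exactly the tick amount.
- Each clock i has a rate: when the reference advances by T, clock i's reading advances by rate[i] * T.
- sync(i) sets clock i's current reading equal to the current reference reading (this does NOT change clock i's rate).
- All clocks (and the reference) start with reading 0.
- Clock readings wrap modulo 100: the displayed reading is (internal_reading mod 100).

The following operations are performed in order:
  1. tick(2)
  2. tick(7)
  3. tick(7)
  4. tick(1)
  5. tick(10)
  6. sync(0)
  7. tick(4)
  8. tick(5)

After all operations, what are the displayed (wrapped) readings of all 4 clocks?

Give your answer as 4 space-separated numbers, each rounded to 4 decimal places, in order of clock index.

After op 1 tick(2): ref=2.0000 raw=[1.8000 1.8000 2.4000 4.0000]
After op 2 tick(7): ref=9.0000 raw=[8.1000 8.1000 10.8000 18.0000]
After op 3 tick(7): ref=16.0000 raw=[14.4000 14.4000 19.2000 32.0000]
After op 4 tick(1): ref=17.0000 raw=[15.3000 15.3000 20.4000 34.0000]
After op 5 tick(10): ref=27.0000 raw=[24.3000 24.3000 32.4000 54.0000]
After op 6 sync(0): ref=27.0000 raw=[27.0000 24.3000 32.4000 54.0000]
After op 7 tick(4): ref=31.0000 raw=[30.6000 27.9000 37.2000 62.0000]
After op 8 tick(5): ref=36.0000 raw=[35.1000 32.4000 43.2000 72.0000]
Wrap final raw readings (mod 100): 35.1000 mod 100 = 35.1000; 32.4000 mod 100 = 32.4000; 43.2000 mod 100 = 43.2000; 72.0000 mod 100 = 72.0000

Answer: 35.1000 32.4000 43.2000 72.0000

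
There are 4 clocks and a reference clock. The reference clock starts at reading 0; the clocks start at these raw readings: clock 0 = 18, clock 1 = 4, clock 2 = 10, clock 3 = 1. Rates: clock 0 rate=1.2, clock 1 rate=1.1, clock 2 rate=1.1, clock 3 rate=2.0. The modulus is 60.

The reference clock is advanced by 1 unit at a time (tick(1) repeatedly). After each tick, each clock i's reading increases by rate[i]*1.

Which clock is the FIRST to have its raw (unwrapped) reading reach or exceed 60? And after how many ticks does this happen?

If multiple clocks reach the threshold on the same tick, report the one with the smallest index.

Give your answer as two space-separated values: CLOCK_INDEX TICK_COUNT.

clock 0: start=18, rate=1.2, needs 60-18 = 42; ticks = ceil(42/1.2) = ceil(35.0000) = 35; reading at tick 35 = 18 + 1.2*35 = 60.0000
clock 1: start=4, rate=1.1, needs 60-4 = 56; ticks = ceil(56/1.1) = ceil(50.9091) = 51; reading at tick 51 = 4 + 1.1*51 = 60.1000
clock 2: start=10, rate=1.1, needs 60-10 = 50; ticks = ceil(50/1.1) = ceil(45.4545) = 46; reading at tick 46 = 10 + 1.1*46 = 60.6000
clock 3: start=1, rate=2.0, needs 60-1 = 59; ticks = ceil(59/2.0) = ceil(29.5000) = 30; reading at tick 30 = 1 + 2.0*30 = 61.0000
Minimum tick count = 30; winners = [3]; smallest index = 3

Answer: 3 30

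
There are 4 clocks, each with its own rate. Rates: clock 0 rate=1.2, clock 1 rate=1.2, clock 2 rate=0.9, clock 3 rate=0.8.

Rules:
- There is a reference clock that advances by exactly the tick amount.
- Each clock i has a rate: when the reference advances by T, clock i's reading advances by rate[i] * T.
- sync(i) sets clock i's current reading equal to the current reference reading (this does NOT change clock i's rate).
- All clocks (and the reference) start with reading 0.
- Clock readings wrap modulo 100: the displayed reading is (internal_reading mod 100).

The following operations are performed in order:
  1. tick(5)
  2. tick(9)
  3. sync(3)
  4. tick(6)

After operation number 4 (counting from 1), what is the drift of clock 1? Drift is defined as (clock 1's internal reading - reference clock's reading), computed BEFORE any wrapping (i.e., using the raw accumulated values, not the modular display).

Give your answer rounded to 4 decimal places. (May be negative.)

Answer: 4.0000

Derivation:
After op 1 tick(5): ref=5.0000 raw=[6.0000 6.0000 4.5000 4.0000]
After op 2 tick(9): ref=14.0000 raw=[16.8000 16.8000 12.6000 11.2000]
After op 3 sync(3): ref=14.0000 raw=[16.8000 16.8000 12.6000 14.0000]
After op 4 tick(6): ref=20.0000 raw=[24.0000 24.0000 18.0000 18.8000]
Drift of clock 1 after op 4: 24.0000 - 20.0000 = 4.0000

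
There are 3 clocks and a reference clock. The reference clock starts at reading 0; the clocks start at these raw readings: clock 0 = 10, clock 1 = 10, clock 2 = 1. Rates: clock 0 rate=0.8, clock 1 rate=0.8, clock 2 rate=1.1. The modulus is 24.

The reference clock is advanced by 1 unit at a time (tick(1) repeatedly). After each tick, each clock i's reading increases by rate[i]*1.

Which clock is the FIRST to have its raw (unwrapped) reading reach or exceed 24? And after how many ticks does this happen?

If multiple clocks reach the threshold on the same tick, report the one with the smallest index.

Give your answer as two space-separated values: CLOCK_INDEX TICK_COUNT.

clock 0: start=10, rate=0.8, needs 24-10 = 14; ticks = ceil(14/0.8) = ceil(17.5000) = 18; reading at tick 18 = 10 + 0.8*18 = 24.4000
clock 1: start=10, rate=0.8, needs 24-10 = 14; ticks = ceil(14/0.8) = ceil(17.5000) = 18; reading at tick 18 = 10 + 0.8*18 = 24.4000
clock 2: start=1, rate=1.1, needs 24-1 = 23; ticks = ceil(23/1.1) = ceil(20.9091) = 21; reading at tick 21 = 1 + 1.1*21 = 24.1000
Minimum tick count = 18; winners = [0, 1]; smallest index = 0

Answer: 0 18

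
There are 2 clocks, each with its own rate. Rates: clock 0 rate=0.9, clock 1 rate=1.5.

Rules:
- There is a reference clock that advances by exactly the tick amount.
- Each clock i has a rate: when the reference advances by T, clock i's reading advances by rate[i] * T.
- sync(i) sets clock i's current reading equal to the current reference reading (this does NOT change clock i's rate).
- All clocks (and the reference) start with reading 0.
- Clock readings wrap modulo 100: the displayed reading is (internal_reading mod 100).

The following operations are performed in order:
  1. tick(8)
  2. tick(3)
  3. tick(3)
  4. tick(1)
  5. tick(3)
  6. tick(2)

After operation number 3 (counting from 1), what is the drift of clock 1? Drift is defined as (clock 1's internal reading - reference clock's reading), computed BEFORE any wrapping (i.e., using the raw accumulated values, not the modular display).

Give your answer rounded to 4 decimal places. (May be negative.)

After op 1 tick(8): ref=8.0000 raw=[7.2000 12.0000]
After op 2 tick(3): ref=11.0000 raw=[9.9000 16.5000]
After op 3 tick(3): ref=14.0000 raw=[12.6000 21.0000]
Drift of clock 1 after op 3: 21.0000 - 14.0000 = 7.0000

Answer: 7.0000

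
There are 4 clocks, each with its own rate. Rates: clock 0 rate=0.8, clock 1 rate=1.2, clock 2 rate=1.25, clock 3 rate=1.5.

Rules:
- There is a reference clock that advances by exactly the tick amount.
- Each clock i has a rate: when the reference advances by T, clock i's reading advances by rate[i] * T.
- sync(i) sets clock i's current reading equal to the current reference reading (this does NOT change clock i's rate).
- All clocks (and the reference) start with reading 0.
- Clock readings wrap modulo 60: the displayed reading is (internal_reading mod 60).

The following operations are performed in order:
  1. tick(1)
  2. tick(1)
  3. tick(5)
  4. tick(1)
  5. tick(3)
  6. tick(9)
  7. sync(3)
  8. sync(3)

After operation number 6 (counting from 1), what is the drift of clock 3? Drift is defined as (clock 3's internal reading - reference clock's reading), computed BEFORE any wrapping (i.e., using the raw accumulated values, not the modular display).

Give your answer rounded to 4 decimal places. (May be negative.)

Answer: 10.0000

Derivation:
After op 1 tick(1): ref=1.0000 raw=[0.8000 1.2000 1.2500 1.5000]
After op 2 tick(1): ref=2.0000 raw=[1.6000 2.4000 2.5000 3.0000]
After op 3 tick(5): ref=7.0000 raw=[5.6000 8.4000 8.7500 10.5000]
After op 4 tick(1): ref=8.0000 raw=[6.4000 9.6000 10.0000 12.0000]
After op 5 tick(3): ref=11.0000 raw=[8.8000 13.2000 13.7500 16.5000]
After op 6 tick(9): ref=20.0000 raw=[16.0000 24.0000 25.0000 30.0000]
Drift of clock 3 after op 6: 30.0000 - 20.0000 = 10.0000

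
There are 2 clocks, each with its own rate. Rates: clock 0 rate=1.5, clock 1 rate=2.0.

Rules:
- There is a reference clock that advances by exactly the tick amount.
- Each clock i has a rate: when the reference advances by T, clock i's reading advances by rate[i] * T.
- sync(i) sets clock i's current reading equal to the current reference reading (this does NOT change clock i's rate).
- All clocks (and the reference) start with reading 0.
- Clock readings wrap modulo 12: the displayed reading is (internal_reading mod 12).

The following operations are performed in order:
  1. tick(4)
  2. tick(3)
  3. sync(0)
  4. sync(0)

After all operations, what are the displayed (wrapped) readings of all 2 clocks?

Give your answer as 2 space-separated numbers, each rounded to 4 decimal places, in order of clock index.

Answer: 7.0000 2.0000

Derivation:
After op 1 tick(4): ref=4.0000 raw=[6.0000 8.0000]
After op 2 tick(3): ref=7.0000 raw=[10.5000 14.0000]
After op 3 sync(0): ref=7.0000 raw=[7.0000 14.0000]
After op 4 sync(0): ref=7.0000 raw=[7.0000 14.0000]
Wrap final raw readings (mod 12): 7.0000 mod 12 = 7.0000; 14.0000 mod 12 = 2.0000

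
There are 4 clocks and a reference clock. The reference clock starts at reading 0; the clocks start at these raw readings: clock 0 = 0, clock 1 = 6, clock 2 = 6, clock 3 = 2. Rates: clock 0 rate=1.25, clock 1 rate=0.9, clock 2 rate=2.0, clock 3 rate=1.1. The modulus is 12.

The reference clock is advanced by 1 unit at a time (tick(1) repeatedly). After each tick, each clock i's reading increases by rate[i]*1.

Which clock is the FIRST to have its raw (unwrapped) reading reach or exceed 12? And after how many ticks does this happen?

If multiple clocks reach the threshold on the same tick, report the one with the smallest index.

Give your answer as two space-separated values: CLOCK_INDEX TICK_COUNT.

Answer: 2 3

Derivation:
clock 0: start=0, rate=1.25, needs 12-0 = 12; ticks = ceil(12/1.25) = ceil(9.6000) = 10; reading at tick 10 = 0 + 1.25*10 = 12.5000
clock 1: start=6, rate=0.9, needs 12-6 = 6; ticks = ceil(6/0.9) = ceil(6.6667) = 7; reading at tick 7 = 6 + 0.9*7 = 12.3000
clock 2: start=6, rate=2.0, needs 12-6 = 6; ticks = ceil(6/2.0) = ceil(3.0000) = 3; reading at tick 3 = 6 + 2.0*3 = 12.0000
clock 3: start=2, rate=1.1, needs 12-2 = 10; ticks = ceil(10/1.1) = ceil(9.0909) = 10; reading at tick 10 = 2 + 1.1*10 = 13.0000
Minimum tick count = 3; winners = [2]; smallest index = 2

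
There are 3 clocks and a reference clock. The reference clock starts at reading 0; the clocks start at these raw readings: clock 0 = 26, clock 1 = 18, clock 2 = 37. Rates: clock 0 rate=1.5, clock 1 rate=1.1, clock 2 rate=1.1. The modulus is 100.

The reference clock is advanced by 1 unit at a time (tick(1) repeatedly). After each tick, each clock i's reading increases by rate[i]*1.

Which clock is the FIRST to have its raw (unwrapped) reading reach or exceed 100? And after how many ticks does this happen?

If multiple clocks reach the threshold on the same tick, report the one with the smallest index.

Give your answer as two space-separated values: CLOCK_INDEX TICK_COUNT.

Answer: 0 50

Derivation:
clock 0: start=26, rate=1.5, needs 100-26 = 74; ticks = ceil(74/1.5) = ceil(49.3333) = 50; reading at tick 50 = 26 + 1.5*50 = 101.0000
clock 1: start=18, rate=1.1, needs 100-18 = 82; ticks = ceil(82/1.1) = ceil(74.5455) = 75; reading at tick 75 = 18 + 1.1*75 = 100.5000
clock 2: start=37, rate=1.1, needs 100-37 = 63; ticks = ceil(63/1.1) = ceil(57.2727) = 58; reading at tick 58 = 37 + 1.1*58 = 100.8000
Minimum tick count = 50; winners = [0]; smallest index = 0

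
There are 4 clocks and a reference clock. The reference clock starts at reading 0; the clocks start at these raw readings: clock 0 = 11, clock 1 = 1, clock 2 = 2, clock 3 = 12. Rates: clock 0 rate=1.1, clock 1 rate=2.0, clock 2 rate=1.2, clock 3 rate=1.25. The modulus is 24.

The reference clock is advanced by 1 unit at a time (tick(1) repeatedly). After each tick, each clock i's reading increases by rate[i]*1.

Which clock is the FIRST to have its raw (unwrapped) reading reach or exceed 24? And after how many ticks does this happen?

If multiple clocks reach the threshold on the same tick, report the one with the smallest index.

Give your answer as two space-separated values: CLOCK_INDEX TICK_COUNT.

Answer: 3 10

Derivation:
clock 0: start=11, rate=1.1, needs 24-11 = 13; ticks = ceil(13/1.1) = ceil(11.8182) = 12; reading at tick 12 = 11 + 1.1*12 = 24.2000
clock 1: start=1, rate=2.0, needs 24-1 = 23; ticks = ceil(23/2.0) = ceil(11.5000) = 12; reading at tick 12 = 1 + 2.0*12 = 25.0000
clock 2: start=2, rate=1.2, needs 24-2 = 22; ticks = ceil(22/1.2) = ceil(18.3333) = 19; reading at tick 19 = 2 + 1.2*19 = 24.8000
clock 3: start=12, rate=1.25, needs 24-12 = 12; ticks = ceil(12/1.25) = ceil(9.6000) = 10; reading at tick 10 = 12 + 1.25*10 = 24.5000
Minimum tick count = 10; winners = [3]; smallest index = 3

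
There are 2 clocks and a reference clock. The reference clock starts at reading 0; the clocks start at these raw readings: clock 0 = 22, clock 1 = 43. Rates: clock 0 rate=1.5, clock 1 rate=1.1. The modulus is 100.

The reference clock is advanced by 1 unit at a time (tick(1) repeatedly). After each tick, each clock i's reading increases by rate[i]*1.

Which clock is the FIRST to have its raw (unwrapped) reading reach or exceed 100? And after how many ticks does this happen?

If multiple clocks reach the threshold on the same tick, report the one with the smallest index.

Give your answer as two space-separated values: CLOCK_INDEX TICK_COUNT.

clock 0: start=22, rate=1.5, needs 100-22 = 78; ticks = ceil(78/1.5) = ceil(52.0000) = 52; reading at tick 52 = 22 + 1.5*52 = 100.0000
clock 1: start=43, rate=1.1, needs 100-43 = 57; ticks = ceil(57/1.1) = ceil(51.8182) = 52; reading at tick 52 = 43 + 1.1*52 = 100.2000
Minimum tick count = 52; winners = [0, 1]; smallest index = 0

Answer: 0 52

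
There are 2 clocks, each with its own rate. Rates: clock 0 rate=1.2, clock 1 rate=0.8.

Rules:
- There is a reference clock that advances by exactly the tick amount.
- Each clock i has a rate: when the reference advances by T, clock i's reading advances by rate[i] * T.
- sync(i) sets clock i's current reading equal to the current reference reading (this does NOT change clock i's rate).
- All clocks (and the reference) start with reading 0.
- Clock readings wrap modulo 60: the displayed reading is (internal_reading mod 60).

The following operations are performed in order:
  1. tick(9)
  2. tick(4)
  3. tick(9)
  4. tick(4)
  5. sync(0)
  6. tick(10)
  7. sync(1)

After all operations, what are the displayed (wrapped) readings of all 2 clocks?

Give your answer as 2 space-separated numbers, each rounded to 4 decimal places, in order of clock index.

After op 1 tick(9): ref=9.0000 raw=[10.8000 7.2000]
After op 2 tick(4): ref=13.0000 raw=[15.6000 10.4000]
After op 3 tick(9): ref=22.0000 raw=[26.4000 17.6000]
After op 4 tick(4): ref=26.0000 raw=[31.2000 20.8000]
After op 5 sync(0): ref=26.0000 raw=[26.0000 20.8000]
After op 6 tick(10): ref=36.0000 raw=[38.0000 28.8000]
After op 7 sync(1): ref=36.0000 raw=[38.0000 36.0000]
Wrap final raw readings (mod 60): 38.0000 mod 60 = 38.0000; 36.0000 mod 60 = 36.0000

Answer: 38.0000 36.0000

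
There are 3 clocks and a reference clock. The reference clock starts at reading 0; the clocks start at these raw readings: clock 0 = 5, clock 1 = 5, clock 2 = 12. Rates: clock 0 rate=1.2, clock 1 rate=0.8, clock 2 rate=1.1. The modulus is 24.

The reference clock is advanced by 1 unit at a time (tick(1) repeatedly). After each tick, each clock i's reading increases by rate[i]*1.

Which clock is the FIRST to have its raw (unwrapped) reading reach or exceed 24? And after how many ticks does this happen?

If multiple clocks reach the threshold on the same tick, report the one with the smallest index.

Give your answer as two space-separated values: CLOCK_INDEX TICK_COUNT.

clock 0: start=5, rate=1.2, needs 24-5 = 19; ticks = ceil(19/1.2) = ceil(15.8333) = 16; reading at tick 16 = 5 + 1.2*16 = 24.2000
clock 1: start=5, rate=0.8, needs 24-5 = 19; ticks = ceil(19/0.8) = ceil(23.7500) = 24; reading at tick 24 = 5 + 0.8*24 = 24.2000
clock 2: start=12, rate=1.1, needs 24-12 = 12; ticks = ceil(12/1.1) = ceil(10.9091) = 11; reading at tick 11 = 12 + 1.1*11 = 24.1000
Minimum tick count = 11; winners = [2]; smallest index = 2

Answer: 2 11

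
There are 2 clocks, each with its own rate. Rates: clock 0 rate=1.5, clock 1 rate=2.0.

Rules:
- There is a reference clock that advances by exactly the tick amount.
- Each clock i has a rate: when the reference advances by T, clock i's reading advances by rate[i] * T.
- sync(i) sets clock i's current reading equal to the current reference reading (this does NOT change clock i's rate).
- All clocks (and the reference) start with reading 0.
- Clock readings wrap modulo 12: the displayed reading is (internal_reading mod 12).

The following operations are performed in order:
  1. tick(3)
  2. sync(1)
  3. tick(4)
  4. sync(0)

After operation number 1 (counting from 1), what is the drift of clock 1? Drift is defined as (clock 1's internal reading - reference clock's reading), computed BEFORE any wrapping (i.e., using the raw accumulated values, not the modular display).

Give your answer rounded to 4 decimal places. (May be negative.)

After op 1 tick(3): ref=3.0000 raw=[4.5000 6.0000]
Drift of clock 1 after op 1: 6.0000 - 3.0000 = 3.0000

Answer: 3.0000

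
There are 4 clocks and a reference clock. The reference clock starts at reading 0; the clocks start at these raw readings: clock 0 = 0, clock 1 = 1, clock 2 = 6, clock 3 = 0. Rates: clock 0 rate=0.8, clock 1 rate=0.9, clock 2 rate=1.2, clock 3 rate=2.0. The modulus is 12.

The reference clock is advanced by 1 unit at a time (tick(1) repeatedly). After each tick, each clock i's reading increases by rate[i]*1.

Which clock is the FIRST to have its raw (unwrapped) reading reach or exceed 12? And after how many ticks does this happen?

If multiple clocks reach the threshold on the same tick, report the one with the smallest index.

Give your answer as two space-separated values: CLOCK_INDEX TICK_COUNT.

clock 0: start=0, rate=0.8, needs 12-0 = 12; ticks = ceil(12/0.8) = ceil(15.0000) = 15; reading at tick 15 = 0 + 0.8*15 = 12.0000
clock 1: start=1, rate=0.9, needs 12-1 = 11; ticks = ceil(11/0.9) = ceil(12.2222) = 13; reading at tick 13 = 1 + 0.9*13 = 12.7000
clock 2: start=6, rate=1.2, needs 12-6 = 6; ticks = ceil(6/1.2) = ceil(5.0000) = 5; reading at tick 5 = 6 + 1.2*5 = 12.0000
clock 3: start=0, rate=2.0, needs 12-0 = 12; ticks = ceil(12/2.0) = ceil(6.0000) = 6; reading at tick 6 = 0 + 2.0*6 = 12.0000
Minimum tick count = 5; winners = [2]; smallest index = 2

Answer: 2 5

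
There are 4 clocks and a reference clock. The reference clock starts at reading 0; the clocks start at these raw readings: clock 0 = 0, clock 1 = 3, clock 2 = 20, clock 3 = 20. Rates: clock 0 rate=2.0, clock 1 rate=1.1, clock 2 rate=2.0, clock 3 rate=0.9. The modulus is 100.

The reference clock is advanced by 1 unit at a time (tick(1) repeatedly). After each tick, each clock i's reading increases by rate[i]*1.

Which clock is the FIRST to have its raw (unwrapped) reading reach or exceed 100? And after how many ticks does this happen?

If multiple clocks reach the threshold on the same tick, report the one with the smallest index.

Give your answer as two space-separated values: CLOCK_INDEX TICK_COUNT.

Answer: 2 40

Derivation:
clock 0: start=0, rate=2.0, needs 100-0 = 100; ticks = ceil(100/2.0) = ceil(50.0000) = 50; reading at tick 50 = 0 + 2.0*50 = 100.0000
clock 1: start=3, rate=1.1, needs 100-3 = 97; ticks = ceil(97/1.1) = ceil(88.1818) = 89; reading at tick 89 = 3 + 1.1*89 = 100.9000
clock 2: start=20, rate=2.0, needs 100-20 = 80; ticks = ceil(80/2.0) = ceil(40.0000) = 40; reading at tick 40 = 20 + 2.0*40 = 100.0000
clock 3: start=20, rate=0.9, needs 100-20 = 80; ticks = ceil(80/0.9) = ceil(88.8889) = 89; reading at tick 89 = 20 + 0.9*89 = 100.1000
Minimum tick count = 40; winners = [2]; smallest index = 2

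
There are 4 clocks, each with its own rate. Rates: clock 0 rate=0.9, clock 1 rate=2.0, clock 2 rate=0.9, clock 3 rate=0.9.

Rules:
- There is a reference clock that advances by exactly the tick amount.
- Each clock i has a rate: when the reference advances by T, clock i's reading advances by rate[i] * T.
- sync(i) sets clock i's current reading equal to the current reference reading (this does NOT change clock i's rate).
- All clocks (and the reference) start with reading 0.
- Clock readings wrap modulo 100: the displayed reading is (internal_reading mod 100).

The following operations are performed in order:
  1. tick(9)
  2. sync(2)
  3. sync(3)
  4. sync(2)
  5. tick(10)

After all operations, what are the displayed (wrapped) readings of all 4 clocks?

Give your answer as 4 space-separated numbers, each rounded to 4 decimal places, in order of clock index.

After op 1 tick(9): ref=9.0000 raw=[8.1000 18.0000 8.1000 8.1000]
After op 2 sync(2): ref=9.0000 raw=[8.1000 18.0000 9.0000 8.1000]
After op 3 sync(3): ref=9.0000 raw=[8.1000 18.0000 9.0000 9.0000]
After op 4 sync(2): ref=9.0000 raw=[8.1000 18.0000 9.0000 9.0000]
After op 5 tick(10): ref=19.0000 raw=[17.1000 38.0000 18.0000 18.0000]
Wrap final raw readings (mod 100): 17.1000 mod 100 = 17.1000; 38.0000 mod 100 = 38.0000; 18.0000 mod 100 = 18.0000; 18.0000 mod 100 = 18.0000

Answer: 17.1000 38.0000 18.0000 18.0000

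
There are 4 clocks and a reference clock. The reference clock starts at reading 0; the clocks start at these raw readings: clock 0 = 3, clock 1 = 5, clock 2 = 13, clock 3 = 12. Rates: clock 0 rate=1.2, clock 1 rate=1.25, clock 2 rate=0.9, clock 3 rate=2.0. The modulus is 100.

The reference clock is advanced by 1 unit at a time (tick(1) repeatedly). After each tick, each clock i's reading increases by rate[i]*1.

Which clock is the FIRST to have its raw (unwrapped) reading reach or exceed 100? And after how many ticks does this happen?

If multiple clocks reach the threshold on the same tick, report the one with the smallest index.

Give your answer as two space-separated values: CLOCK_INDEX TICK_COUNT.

clock 0: start=3, rate=1.2, needs 100-3 = 97; ticks = ceil(97/1.2) = ceil(80.8333) = 81; reading at tick 81 = 3 + 1.2*81 = 100.2000
clock 1: start=5, rate=1.25, needs 100-5 = 95; ticks = ceil(95/1.25) = ceil(76.0000) = 76; reading at tick 76 = 5 + 1.25*76 = 100.0000
clock 2: start=13, rate=0.9, needs 100-13 = 87; ticks = ceil(87/0.9) = ceil(96.6667) = 97; reading at tick 97 = 13 + 0.9*97 = 100.3000
clock 3: start=12, rate=2.0, needs 100-12 = 88; ticks = ceil(88/2.0) = ceil(44.0000) = 44; reading at tick 44 = 12 + 2.0*44 = 100.0000
Minimum tick count = 44; winners = [3]; smallest index = 3

Answer: 3 44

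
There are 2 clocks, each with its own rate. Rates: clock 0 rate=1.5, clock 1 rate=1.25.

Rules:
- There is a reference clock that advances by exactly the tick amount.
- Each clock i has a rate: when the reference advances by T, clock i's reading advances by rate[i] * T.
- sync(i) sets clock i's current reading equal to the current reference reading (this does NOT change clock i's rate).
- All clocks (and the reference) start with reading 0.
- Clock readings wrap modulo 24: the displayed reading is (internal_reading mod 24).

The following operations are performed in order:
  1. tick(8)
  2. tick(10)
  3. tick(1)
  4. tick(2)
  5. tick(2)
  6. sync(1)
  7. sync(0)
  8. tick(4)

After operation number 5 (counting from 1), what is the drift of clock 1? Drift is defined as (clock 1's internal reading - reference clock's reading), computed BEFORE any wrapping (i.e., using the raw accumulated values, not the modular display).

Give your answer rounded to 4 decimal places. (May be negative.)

After op 1 tick(8): ref=8.0000 raw=[12.0000 10.0000]
After op 2 tick(10): ref=18.0000 raw=[27.0000 22.5000]
After op 3 tick(1): ref=19.0000 raw=[28.5000 23.7500]
After op 4 tick(2): ref=21.0000 raw=[31.5000 26.2500]
After op 5 tick(2): ref=23.0000 raw=[34.5000 28.7500]
Drift of clock 1 after op 5: 28.7500 - 23.0000 = 5.7500

Answer: 5.7500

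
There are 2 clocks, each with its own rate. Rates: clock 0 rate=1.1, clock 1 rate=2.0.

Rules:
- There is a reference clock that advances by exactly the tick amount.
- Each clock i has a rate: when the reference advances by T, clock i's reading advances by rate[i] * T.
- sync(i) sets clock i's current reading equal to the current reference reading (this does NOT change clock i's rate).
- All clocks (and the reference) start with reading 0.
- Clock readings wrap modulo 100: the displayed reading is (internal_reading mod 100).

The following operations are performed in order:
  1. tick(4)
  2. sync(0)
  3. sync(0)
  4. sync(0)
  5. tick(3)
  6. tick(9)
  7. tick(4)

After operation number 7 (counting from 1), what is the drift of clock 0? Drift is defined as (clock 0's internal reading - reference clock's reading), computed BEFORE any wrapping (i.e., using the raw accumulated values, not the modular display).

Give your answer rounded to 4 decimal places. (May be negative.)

Answer: 1.6000

Derivation:
After op 1 tick(4): ref=4.0000 raw=[4.4000 8.0000]
After op 2 sync(0): ref=4.0000 raw=[4.0000 8.0000]
After op 3 sync(0): ref=4.0000 raw=[4.0000 8.0000]
After op 4 sync(0): ref=4.0000 raw=[4.0000 8.0000]
After op 5 tick(3): ref=7.0000 raw=[7.3000 14.0000]
After op 6 tick(9): ref=16.0000 raw=[17.2000 32.0000]
After op 7 tick(4): ref=20.0000 raw=[21.6000 40.0000]
Drift of clock 0 after op 7: 21.6000 - 20.0000 = 1.6000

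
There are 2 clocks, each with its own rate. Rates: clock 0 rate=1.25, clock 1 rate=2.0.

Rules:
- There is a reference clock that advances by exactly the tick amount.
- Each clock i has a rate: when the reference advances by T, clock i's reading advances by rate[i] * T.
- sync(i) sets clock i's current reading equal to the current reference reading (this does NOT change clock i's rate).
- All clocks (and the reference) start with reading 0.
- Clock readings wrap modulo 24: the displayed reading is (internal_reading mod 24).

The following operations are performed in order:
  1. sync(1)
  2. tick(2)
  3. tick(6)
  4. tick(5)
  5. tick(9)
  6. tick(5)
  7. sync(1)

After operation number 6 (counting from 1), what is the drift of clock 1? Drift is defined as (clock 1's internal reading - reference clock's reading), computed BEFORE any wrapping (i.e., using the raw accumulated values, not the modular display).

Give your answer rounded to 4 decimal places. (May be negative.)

Answer: 27.0000

Derivation:
After op 1 sync(1): ref=0.0000 raw=[0.0000 0.0000]
After op 2 tick(2): ref=2.0000 raw=[2.5000 4.0000]
After op 3 tick(6): ref=8.0000 raw=[10.0000 16.0000]
After op 4 tick(5): ref=13.0000 raw=[16.2500 26.0000]
After op 5 tick(9): ref=22.0000 raw=[27.5000 44.0000]
After op 6 tick(5): ref=27.0000 raw=[33.7500 54.0000]
Drift of clock 1 after op 6: 54.0000 - 27.0000 = 27.0000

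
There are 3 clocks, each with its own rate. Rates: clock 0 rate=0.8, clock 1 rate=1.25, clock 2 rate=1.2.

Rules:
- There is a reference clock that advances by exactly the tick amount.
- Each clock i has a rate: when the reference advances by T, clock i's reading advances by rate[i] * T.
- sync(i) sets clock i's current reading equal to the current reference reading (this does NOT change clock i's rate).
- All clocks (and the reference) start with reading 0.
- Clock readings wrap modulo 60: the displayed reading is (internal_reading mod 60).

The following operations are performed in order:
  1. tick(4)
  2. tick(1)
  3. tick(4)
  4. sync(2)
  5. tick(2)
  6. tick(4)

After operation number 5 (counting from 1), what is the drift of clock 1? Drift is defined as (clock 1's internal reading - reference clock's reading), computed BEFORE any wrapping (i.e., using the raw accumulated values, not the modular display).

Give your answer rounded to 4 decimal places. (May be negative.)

After op 1 tick(4): ref=4.0000 raw=[3.2000 5.0000 4.8000]
After op 2 tick(1): ref=5.0000 raw=[4.0000 6.2500 6.0000]
After op 3 tick(4): ref=9.0000 raw=[7.2000 11.2500 10.8000]
After op 4 sync(2): ref=9.0000 raw=[7.2000 11.2500 9.0000]
After op 5 tick(2): ref=11.0000 raw=[8.8000 13.7500 11.4000]
Drift of clock 1 after op 5: 13.7500 - 11.0000 = 2.7500

Answer: 2.7500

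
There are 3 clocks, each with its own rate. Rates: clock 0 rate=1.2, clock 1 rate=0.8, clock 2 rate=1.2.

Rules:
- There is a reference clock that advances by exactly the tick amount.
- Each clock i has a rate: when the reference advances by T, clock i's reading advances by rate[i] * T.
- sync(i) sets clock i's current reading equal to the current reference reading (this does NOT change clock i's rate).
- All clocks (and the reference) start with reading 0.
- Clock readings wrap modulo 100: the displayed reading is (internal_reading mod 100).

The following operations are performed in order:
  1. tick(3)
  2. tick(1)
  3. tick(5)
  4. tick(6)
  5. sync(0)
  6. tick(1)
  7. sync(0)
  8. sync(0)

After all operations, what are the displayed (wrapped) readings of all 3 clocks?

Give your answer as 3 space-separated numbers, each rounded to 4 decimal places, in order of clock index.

Answer: 16.0000 12.8000 19.2000

Derivation:
After op 1 tick(3): ref=3.0000 raw=[3.6000 2.4000 3.6000]
After op 2 tick(1): ref=4.0000 raw=[4.8000 3.2000 4.8000]
After op 3 tick(5): ref=9.0000 raw=[10.8000 7.2000 10.8000]
After op 4 tick(6): ref=15.0000 raw=[18.0000 12.0000 18.0000]
After op 5 sync(0): ref=15.0000 raw=[15.0000 12.0000 18.0000]
After op 6 tick(1): ref=16.0000 raw=[16.2000 12.8000 19.2000]
After op 7 sync(0): ref=16.0000 raw=[16.0000 12.8000 19.2000]
After op 8 sync(0): ref=16.0000 raw=[16.0000 12.8000 19.2000]
Wrap final raw readings (mod 100): 16.0000 mod 100 = 16.0000; 12.8000 mod 100 = 12.8000; 19.2000 mod 100 = 19.2000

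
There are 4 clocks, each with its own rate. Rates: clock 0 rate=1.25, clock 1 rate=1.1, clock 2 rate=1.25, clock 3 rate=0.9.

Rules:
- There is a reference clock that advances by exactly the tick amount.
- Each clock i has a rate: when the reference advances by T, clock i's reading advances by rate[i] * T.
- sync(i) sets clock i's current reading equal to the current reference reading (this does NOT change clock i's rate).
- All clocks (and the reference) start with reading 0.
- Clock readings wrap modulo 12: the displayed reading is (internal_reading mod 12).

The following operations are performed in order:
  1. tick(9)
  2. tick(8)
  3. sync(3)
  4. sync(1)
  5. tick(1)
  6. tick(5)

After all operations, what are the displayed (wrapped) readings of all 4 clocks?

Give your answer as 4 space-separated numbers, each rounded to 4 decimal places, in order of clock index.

After op 1 tick(9): ref=9.0000 raw=[11.2500 9.9000 11.2500 8.1000]
After op 2 tick(8): ref=17.0000 raw=[21.2500 18.7000 21.2500 15.3000]
After op 3 sync(3): ref=17.0000 raw=[21.2500 18.7000 21.2500 17.0000]
After op 4 sync(1): ref=17.0000 raw=[21.2500 17.0000 21.2500 17.0000]
After op 5 tick(1): ref=18.0000 raw=[22.5000 18.1000 22.5000 17.9000]
After op 6 tick(5): ref=23.0000 raw=[28.7500 23.6000 28.7500 22.4000]
Wrap final raw readings (mod 12): 28.7500 mod 12 = 4.7500; 23.6000 mod 12 = 11.6000; 28.7500 mod 12 = 4.7500; 22.4000 mod 12 = 10.4000

Answer: 4.7500 11.6000 4.7500 10.4000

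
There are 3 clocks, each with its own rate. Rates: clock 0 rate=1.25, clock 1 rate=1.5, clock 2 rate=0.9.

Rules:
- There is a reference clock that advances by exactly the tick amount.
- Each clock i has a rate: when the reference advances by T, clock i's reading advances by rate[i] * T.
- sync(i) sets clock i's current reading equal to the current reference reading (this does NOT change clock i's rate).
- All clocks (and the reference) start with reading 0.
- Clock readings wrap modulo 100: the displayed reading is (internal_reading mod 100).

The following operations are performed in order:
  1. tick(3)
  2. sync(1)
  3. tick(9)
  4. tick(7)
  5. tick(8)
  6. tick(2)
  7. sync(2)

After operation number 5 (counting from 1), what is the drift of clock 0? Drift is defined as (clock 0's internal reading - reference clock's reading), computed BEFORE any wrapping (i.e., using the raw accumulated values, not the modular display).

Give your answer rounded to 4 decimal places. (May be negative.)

After op 1 tick(3): ref=3.0000 raw=[3.7500 4.5000 2.7000]
After op 2 sync(1): ref=3.0000 raw=[3.7500 3.0000 2.7000]
After op 3 tick(9): ref=12.0000 raw=[15.0000 16.5000 10.8000]
After op 4 tick(7): ref=19.0000 raw=[23.7500 27.0000 17.1000]
After op 5 tick(8): ref=27.0000 raw=[33.7500 39.0000 24.3000]
Drift of clock 0 after op 5: 33.7500 - 27.0000 = 6.7500

Answer: 6.7500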